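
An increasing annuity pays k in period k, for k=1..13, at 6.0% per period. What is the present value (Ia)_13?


(Ia)_n = sum_{k=1}^{n} k * v^k, v = 1/(1+i)
v = 0.943396
Sum computed term by term:
(Ia)_13 = 54.8156


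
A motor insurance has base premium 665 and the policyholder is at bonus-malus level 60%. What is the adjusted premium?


adjusted = base * BM_level / 100
= 665 * 60 / 100
= 665 * 0.6
= 399.0


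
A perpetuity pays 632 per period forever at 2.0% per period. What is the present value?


PV = PMT / i
= 632 / 0.02
= 31600.0


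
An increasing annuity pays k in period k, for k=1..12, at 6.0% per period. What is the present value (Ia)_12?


(Ia)_n = sum_{k=1}^{n} k * v^k, v = 1/(1+i)
v = 0.943396
Sum computed term by term:
(Ia)_12 = 48.7207


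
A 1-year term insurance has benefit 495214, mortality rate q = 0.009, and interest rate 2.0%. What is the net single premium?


NSP = benefit * q * v
v = 1/(1+i) = 0.980392
NSP = 495214 * 0.009 * 0.980392
= 4369.5353


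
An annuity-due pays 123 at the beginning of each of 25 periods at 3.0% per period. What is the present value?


PV_due = PMT * (1-(1+i)^(-n))/i * (1+i)
PV_immediate = 2141.8172
PV_due = 2141.8172 * 1.03
= 2206.0717


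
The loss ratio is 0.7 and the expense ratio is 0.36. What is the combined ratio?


Combined ratio = loss ratio + expense ratio
= 0.7 + 0.36
= 1.06


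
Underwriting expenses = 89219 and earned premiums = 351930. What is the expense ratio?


Expense ratio = expenses / premiums
= 89219 / 351930
= 0.2535


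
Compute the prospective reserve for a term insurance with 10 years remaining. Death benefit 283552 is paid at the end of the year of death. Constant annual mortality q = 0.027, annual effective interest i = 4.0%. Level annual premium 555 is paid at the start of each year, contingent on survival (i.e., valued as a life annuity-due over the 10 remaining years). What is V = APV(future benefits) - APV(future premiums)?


v = 1/(1+i) = 0.961538
APV(future benefits) per unit = sum_{k=0}^{9} k_p_x * q * v^(k+1) = 0.195931
APV(future benefits) = 283552 * 0.195931 = 55556.6013
Life annuity-due factor ä_{x:10} = sum_{k=0}^{9} k_p_x * v^k = 7.546968
APV(future premiums) = 555 * 7.546968 = 4188.5674
V = 55556.6013 - 4188.5674
= 51368.0338


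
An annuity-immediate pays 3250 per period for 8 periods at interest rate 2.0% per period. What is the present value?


PV = PMT * (1 - (1+i)^(-n)) / i
= 3250 * (1 - (1+0.02)^(-8)) / 0.02
= 3250 * (1 - 0.85349) / 0.02
= 3250 * 7.325481
= 23807.8147


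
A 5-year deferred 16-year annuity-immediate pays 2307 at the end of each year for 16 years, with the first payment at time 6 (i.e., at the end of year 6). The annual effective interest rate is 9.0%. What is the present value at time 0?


PV at time 5 of the 16-year annuity-immediate:
a_n = 2307 * (1-(1+0.09)^(-16))/0.09 = 19177.0718
Discount back 5 years to time 0:
PV = 19177.0718 * (1+0.09)^(-5)
= 19177.0718 * 0.649931
= 12463.7808


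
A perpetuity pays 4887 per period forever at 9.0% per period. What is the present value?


PV = PMT / i
= 4887 / 0.09
= 54300.0


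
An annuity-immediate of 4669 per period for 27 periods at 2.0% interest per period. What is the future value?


FV = PMT * ((1+i)^n - 1) / i
= 4669 * ((1.02)^27 - 1) / 0.02
= 4669 * (1.706886 - 1) / 0.02
= 165022.648


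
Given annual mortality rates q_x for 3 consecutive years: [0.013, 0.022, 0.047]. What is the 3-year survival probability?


p_k = 1 - q_k for each year
Survival = product of (1 - q_k)
= 0.987 * 0.978 * 0.953
= 0.9199


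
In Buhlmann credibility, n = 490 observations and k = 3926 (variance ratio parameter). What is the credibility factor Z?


Z = n / (n + k)
= 490 / (490 + 3926)
= 490 / 4416
= 0.111


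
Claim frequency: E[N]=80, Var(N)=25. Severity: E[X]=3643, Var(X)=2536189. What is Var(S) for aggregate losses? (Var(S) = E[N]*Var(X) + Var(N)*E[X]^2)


Var(S) = E[N]*Var(X) + Var(N)*E[X]^2
= 80*2536189 + 25*3643^2
= 202895120 + 331786225
= 5.3468e+08


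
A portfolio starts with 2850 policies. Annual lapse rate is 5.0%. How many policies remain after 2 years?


remaining = initial * (1 - lapse)^years
= 2850 * (1 - 0.05)^2
= 2850 * 0.9025
= 2572.125


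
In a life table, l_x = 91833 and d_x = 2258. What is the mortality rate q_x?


q_x = d_x / l_x
= 2258 / 91833
= 0.0246


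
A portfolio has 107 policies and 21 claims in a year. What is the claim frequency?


frequency = claims / policies
= 21 / 107
= 0.1963


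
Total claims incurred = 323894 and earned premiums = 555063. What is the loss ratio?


Loss ratio = claims / premiums
= 323894 / 555063
= 0.5835


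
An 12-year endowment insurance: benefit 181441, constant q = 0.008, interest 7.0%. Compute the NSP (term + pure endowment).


Term component = 11105.8046
Pure endowment = 12_p_x * v^12 * benefit = 0.908113 * 0.444012 * 181441 = 73159.4049
NSP = 84265.2096


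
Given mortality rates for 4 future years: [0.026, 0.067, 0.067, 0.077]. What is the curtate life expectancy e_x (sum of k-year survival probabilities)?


e_x = sum_{k=1}^{n} k_p_x
k_p_x values:
  1_p_x = 0.974
  2_p_x = 0.908742
  3_p_x = 0.847856
  4_p_x = 0.782571
e_x = 3.5132


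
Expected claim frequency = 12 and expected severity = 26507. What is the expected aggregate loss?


E[S] = E[N] * E[X]
= 12 * 26507
= 318084


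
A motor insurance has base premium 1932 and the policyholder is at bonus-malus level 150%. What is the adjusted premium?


adjusted = base * BM_level / 100
= 1932 * 150 / 100
= 1932 * 1.5
= 2898.0


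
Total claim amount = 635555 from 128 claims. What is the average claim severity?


severity = total / number
= 635555 / 128
= 4965.2734


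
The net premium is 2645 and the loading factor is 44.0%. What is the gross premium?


Gross = net * (1 + loading)
= 2645 * (1 + 0.44)
= 2645 * 1.44
= 3808.8


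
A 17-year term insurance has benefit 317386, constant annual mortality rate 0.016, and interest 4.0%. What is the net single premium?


NSP = benefit * sum_{k=0}^{n-1} k_p_x * q * v^(k+1)
With constant q=0.016, v=0.961538
Sum = 0.174212
NSP = 317386 * 0.174212
= 55292.6054


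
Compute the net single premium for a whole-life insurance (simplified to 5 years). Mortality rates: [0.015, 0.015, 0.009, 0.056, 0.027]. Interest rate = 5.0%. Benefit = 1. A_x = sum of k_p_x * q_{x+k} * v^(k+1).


v = 0.952381
Year 0: k_p_x=1.0, q=0.015, term=0.014286
Year 1: k_p_x=0.985, q=0.015, term=0.013401
Year 2: k_p_x=0.970225, q=0.009, term=0.007543
Year 3: k_p_x=0.961493, q=0.056, term=0.044297
Year 4: k_p_x=0.907649, q=0.027, term=0.019202
A_x = 0.0987


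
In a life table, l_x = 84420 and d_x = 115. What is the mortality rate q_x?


q_x = d_x / l_x
= 115 / 84420
= 0.0014


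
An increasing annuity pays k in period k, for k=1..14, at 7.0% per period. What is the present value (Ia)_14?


(Ia)_n = sum_{k=1}^{n} k * v^k, v = 1/(1+i)
v = 0.934579
Sum computed term by term:
(Ia)_14 = 56.1173


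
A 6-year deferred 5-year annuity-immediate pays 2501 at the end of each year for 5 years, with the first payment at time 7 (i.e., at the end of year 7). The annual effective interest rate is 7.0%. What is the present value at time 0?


PV at time 6 of the 5-year annuity-immediate:
a_n = 2501 * (1-(1+0.07)^(-5))/0.07 = 10254.5938
Discount back 6 years to time 0:
PV = 10254.5938 * (1+0.07)^(-6)
= 10254.5938 * 0.666342
= 6833.0688


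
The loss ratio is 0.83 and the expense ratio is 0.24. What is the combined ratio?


Combined ratio = loss ratio + expense ratio
= 0.83 + 0.24
= 1.07


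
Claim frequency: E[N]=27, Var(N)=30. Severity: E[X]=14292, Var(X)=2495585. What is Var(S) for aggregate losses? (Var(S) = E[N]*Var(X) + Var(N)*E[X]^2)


Var(S) = E[N]*Var(X) + Var(N)*E[X]^2
= 27*2495585 + 30*14292^2
= 67380795 + 6127837920
= 6.1952e+09


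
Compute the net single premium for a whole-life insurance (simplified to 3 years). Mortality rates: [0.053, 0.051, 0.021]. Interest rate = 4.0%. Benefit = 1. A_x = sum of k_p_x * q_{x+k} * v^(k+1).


v = 0.961538
Year 0: k_p_x=1.0, q=0.053, term=0.050962
Year 1: k_p_x=0.947, q=0.051, term=0.044653
Year 2: k_p_x=0.898703, q=0.021, term=0.016778
A_x = 0.1124


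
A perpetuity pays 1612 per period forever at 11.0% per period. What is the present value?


PV = PMT / i
= 1612 / 0.11
= 14654.5455


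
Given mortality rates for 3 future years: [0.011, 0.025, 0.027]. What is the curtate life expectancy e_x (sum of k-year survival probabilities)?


e_x = sum_{k=1}^{n} k_p_x
k_p_x values:
  1_p_x = 0.989
  2_p_x = 0.964275
  3_p_x = 0.93824
e_x = 2.8915


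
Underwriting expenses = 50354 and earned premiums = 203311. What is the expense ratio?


Expense ratio = expenses / premiums
= 50354 / 203311
= 0.2477


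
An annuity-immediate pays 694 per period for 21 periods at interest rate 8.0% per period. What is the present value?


PV = PMT * (1 - (1+i)^(-n)) / i
= 694 * (1 - (1+0.08)^(-21)) / 0.08
= 694 * (1 - 0.198656) / 0.08
= 694 * 10.016803
= 6951.6614


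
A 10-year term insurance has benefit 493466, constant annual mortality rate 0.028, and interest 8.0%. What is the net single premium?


NSP = benefit * sum_{k=0}^{n-1} k_p_x * q * v^(k+1)
With constant q=0.028, v=0.925926
Sum = 0.168861
NSP = 493466 * 0.168861
= 83327.2339


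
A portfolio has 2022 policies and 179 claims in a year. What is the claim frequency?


frequency = claims / policies
= 179 / 2022
= 0.0885


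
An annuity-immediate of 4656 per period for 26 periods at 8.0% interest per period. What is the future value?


FV = PMT * ((1+i)^n - 1) / i
= 4656 * ((1.08)^26 - 1) / 0.08
= 4656 * (7.396353 - 1) / 0.08
= 372267.7569


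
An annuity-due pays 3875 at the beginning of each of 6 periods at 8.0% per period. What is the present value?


PV_due = PMT * (1-(1+i)^(-n))/i * (1+i)
PV_immediate = 17913.6587
PV_due = 17913.6587 * 1.08
= 19346.7514


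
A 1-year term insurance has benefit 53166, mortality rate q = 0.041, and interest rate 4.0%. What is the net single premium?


NSP = benefit * q * v
v = 1/(1+i) = 0.961538
NSP = 53166 * 0.041 * 0.961538
= 2095.9673


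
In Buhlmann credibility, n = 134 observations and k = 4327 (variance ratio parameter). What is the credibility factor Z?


Z = n / (n + k)
= 134 / (134 + 4327)
= 134 / 4461
= 0.03


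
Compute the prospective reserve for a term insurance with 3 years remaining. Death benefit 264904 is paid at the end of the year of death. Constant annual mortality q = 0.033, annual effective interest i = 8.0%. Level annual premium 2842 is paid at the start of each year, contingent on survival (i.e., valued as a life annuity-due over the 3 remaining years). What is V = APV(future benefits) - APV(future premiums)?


v = 1/(1+i) = 0.925926
APV(future benefits) per unit = sum_{k=0}^{2} k_p_x * q * v^(k+1) = 0.08241
APV(future benefits) = 264904 * 0.08241 = 21830.7704
Life annuity-due factor ä_{x:3} = sum_{k=0}^{2} k_p_x * v^k = 2.697058
APV(future premiums) = 2842 * 2.697058 = 7665.0402
V = 21830.7704 - 7665.0402
= 14165.7302


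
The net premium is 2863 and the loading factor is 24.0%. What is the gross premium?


Gross = net * (1 + loading)
= 2863 * (1 + 0.24)
= 2863 * 1.24
= 3550.12


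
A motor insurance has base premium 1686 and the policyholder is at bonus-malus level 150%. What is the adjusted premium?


adjusted = base * BM_level / 100
= 1686 * 150 / 100
= 1686 * 1.5
= 2529.0


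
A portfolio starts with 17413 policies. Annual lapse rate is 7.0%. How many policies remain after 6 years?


remaining = initial * (1 - lapse)^years
= 17413 * (1 - 0.07)^6
= 17413 * 0.64699
= 11266.0401


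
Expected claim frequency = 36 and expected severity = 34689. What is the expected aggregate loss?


E[S] = E[N] * E[X]
= 36 * 34689
= 1.2488e+06


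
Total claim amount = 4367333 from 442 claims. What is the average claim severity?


severity = total / number
= 4367333 / 442
= 9880.8439


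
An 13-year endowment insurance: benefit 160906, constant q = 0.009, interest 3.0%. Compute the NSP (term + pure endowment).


Term component = 14650.7344
Pure endowment = 13_p_x * v^13 * benefit = 0.889114 * 0.680951 * 160906 = 97419.4842
NSP = 112070.2186


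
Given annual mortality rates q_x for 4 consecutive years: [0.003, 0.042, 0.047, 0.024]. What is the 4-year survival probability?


p_k = 1 - q_k for each year
Survival = product of (1 - q_k)
= 0.997 * 0.958 * 0.953 * 0.976
= 0.8884


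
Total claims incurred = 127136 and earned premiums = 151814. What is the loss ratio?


Loss ratio = claims / premiums
= 127136 / 151814
= 0.8374


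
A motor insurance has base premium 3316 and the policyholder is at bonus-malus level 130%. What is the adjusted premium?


adjusted = base * BM_level / 100
= 3316 * 130 / 100
= 3316 * 1.3
= 4310.8


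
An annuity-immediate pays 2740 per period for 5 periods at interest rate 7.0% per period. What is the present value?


PV = PMT * (1 - (1+i)^(-n)) / i
= 2740 * (1 - (1+0.07)^(-5)) / 0.07
= 2740 * (1 - 0.712986) / 0.07
= 2740 * 4.100197
= 11234.541


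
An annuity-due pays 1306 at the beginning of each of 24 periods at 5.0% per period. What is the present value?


PV_due = PMT * (1-(1+i)^(-n))/i * (1+i)
PV_immediate = 18021.0262
PV_due = 18021.0262 * 1.05
= 18922.0775


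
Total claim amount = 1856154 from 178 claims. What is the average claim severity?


severity = total / number
= 1856154 / 178
= 10427.8315


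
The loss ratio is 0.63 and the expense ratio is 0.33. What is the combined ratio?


Combined ratio = loss ratio + expense ratio
= 0.63 + 0.33
= 0.96


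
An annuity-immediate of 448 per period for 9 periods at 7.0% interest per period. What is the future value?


FV = PMT * ((1+i)^n - 1) / i
= 448 * ((1.07)^9 - 1) / 0.07
= 448 * (1.838459 - 1) / 0.07
= 5366.139


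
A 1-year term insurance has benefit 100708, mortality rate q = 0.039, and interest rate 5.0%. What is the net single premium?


NSP = benefit * q * v
v = 1/(1+i) = 0.952381
NSP = 100708 * 0.039 * 0.952381
= 3740.5829


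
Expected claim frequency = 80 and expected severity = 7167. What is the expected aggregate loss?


E[S] = E[N] * E[X]
= 80 * 7167
= 573360


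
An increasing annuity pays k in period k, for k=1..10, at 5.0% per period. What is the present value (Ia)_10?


(Ia)_n = sum_{k=1}^{n} k * v^k, v = 1/(1+i)
v = 0.952381
Sum computed term by term:
(Ia)_10 = 39.3738


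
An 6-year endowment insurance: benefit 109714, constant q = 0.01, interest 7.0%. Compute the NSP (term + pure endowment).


Term component = 5110.643
Pure endowment = 6_p_x * v^6 * benefit = 0.94148 * 0.666342 * 109714 = 68828.8559
NSP = 73939.4989


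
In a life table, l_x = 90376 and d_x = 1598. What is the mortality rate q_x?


q_x = d_x / l_x
= 1598 / 90376
= 0.0177


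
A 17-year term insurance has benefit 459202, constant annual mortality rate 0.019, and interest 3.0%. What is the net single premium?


NSP = benefit * sum_{k=0}^{n-1} k_p_x * q * v^(k+1)
With constant q=0.019, v=0.970874
Sum = 0.218439
NSP = 459202 * 0.218439
= 100307.7036


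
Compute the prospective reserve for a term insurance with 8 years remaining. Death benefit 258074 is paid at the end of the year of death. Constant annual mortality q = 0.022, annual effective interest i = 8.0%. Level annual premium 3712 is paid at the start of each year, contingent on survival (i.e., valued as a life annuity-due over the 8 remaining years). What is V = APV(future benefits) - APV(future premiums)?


v = 1/(1+i) = 0.925926
APV(future benefits) per unit = sum_{k=0}^{7} k_p_x * q * v^(k+1) = 0.118155
APV(future benefits) = 258074 * 0.118155 = 30492.768
Life annuity-due factor ä_{x:8} = sum_{k=0}^{7} k_p_x * v^k = 5.800343
APV(future premiums) = 3712 * 5.800343 = 21530.873
V = 30492.768 - 21530.873
= 8961.895


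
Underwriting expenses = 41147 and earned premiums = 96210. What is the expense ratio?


Expense ratio = expenses / premiums
= 41147 / 96210
= 0.4277


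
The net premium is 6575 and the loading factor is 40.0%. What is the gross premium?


Gross = net * (1 + loading)
= 6575 * (1 + 0.4)
= 6575 * 1.4
= 9205.0


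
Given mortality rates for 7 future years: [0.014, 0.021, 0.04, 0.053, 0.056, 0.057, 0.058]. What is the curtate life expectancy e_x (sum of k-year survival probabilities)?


e_x = sum_{k=1}^{n} k_p_x
k_p_x values:
  1_p_x = 0.986
  2_p_x = 0.965294
  3_p_x = 0.926682
  4_p_x = 0.877568
  5_p_x = 0.828424
  6_p_x = 0.781204
  7_p_x = 0.735894
e_x = 6.1011


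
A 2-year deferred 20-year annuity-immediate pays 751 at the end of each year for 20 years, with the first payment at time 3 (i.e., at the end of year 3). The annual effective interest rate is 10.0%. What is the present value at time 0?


PV at time 2 of the 20-year annuity-immediate:
a_n = 751 * (1-(1+0.1)^(-20))/0.1 = 6393.6864
Discount back 2 years to time 0:
PV = 6393.6864 * (1+0.1)^(-2)
= 6393.6864 * 0.826446
= 5284.0383


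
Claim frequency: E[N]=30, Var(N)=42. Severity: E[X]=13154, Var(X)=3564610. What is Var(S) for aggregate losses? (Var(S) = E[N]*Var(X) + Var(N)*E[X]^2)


Var(S) = E[N]*Var(X) + Var(N)*E[X]^2
= 30*3564610 + 42*13154^2
= 106938300 + 7267164072
= 7.3741e+09


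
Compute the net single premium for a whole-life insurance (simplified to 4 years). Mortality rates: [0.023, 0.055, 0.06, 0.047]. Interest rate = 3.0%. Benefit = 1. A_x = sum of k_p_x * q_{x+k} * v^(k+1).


v = 0.970874
Year 0: k_p_x=1.0, q=0.023, term=0.02233
Year 1: k_p_x=0.977, q=0.055, term=0.05065
Year 2: k_p_x=0.923265, q=0.06, term=0.050695
Year 3: k_p_x=0.867869, q=0.047, term=0.036241
A_x = 0.1599


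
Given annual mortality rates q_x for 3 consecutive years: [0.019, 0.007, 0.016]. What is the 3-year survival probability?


p_k = 1 - q_k for each year
Survival = product of (1 - q_k)
= 0.981 * 0.993 * 0.984
= 0.9585


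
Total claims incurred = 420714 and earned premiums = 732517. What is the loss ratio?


Loss ratio = claims / premiums
= 420714 / 732517
= 0.5743


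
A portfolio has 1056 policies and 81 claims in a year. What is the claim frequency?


frequency = claims / policies
= 81 / 1056
= 0.0767


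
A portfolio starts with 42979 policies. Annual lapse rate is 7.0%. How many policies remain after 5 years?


remaining = initial * (1 - lapse)^years
= 42979 * (1 - 0.07)^5
= 42979 * 0.695688
= 29899.9904


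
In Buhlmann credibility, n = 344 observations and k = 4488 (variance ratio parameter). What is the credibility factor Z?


Z = n / (n + k)
= 344 / (344 + 4488)
= 344 / 4832
= 0.0712


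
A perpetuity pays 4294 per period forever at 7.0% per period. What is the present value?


PV = PMT / i
= 4294 / 0.07
= 61342.8571


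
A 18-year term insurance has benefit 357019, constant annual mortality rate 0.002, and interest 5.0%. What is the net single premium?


NSP = benefit * sum_{k=0}^{n-1} k_p_x * q * v^(k+1)
With constant q=0.002, v=0.952381
Sum = 0.023046
NSP = 357019 * 0.023046
= 8227.7292


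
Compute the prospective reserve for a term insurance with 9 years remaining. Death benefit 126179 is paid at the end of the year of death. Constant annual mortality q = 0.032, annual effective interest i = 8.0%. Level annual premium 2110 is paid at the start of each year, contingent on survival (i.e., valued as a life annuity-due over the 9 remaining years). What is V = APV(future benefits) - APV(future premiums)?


v = 1/(1+i) = 0.925926
APV(future benefits) per unit = sum_{k=0}^{8} k_p_x * q * v^(k+1) = 0.179056
APV(future benefits) = 126179 * 0.179056 = 22593.0521
Life annuity-due factor ä_{x:9} = sum_{k=0}^{8} k_p_x * v^k = 6.043125
APV(future premiums) = 2110 * 6.043125 = 12750.9944
V = 22593.0521 - 12750.9944
= 9842.0577


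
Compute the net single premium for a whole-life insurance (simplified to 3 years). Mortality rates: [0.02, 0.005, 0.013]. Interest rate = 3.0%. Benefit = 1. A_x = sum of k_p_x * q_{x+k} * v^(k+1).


v = 0.970874
Year 0: k_p_x=1.0, q=0.02, term=0.019417
Year 1: k_p_x=0.98, q=0.005, term=0.004619
Year 2: k_p_x=0.9751, q=0.013, term=0.011601
A_x = 0.0356


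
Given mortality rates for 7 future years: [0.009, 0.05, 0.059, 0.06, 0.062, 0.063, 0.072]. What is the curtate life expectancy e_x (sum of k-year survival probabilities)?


e_x = sum_{k=1}^{n} k_p_x
k_p_x values:
  1_p_x = 0.991
  2_p_x = 0.94145
  3_p_x = 0.885904
  4_p_x = 0.83275
  5_p_x = 0.78112
  6_p_x = 0.731909
  7_p_x = 0.679212
e_x = 5.8433


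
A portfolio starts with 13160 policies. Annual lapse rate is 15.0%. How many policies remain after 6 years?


remaining = initial * (1 - lapse)^years
= 13160 * (1 - 0.15)^6
= 13160 * 0.37715
= 4963.2876


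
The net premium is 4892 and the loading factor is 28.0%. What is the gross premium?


Gross = net * (1 + loading)
= 4892 * (1 + 0.28)
= 4892 * 1.28
= 6261.76


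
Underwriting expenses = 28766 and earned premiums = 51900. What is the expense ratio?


Expense ratio = expenses / premiums
= 28766 / 51900
= 0.5543


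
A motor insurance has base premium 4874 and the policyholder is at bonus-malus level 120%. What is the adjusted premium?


adjusted = base * BM_level / 100
= 4874 * 120 / 100
= 4874 * 1.2
= 5848.8


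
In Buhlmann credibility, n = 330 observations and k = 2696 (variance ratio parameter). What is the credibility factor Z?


Z = n / (n + k)
= 330 / (330 + 2696)
= 330 / 3026
= 0.1091


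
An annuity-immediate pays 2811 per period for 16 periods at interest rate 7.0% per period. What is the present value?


PV = PMT * (1 - (1+i)^(-n)) / i
= 2811 * (1 - (1+0.07)^(-16)) / 0.07
= 2811 * (1 - 0.338735) / 0.07
= 2811 * 9.446649
= 26554.5292


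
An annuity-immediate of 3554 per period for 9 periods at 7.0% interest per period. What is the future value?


FV = PMT * ((1+i)^n - 1) / i
= 3554 * ((1.07)^9 - 1) / 0.07
= 3554 * (1.838459 - 1) / 0.07
= 42569.772


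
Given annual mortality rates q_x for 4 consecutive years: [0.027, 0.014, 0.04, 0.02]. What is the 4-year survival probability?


p_k = 1 - q_k for each year
Survival = product of (1 - q_k)
= 0.973 * 0.986 * 0.96 * 0.98
= 0.9026


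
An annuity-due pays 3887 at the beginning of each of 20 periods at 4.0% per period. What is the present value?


PV_due = PMT * (1-(1+i)^(-n))/i * (1+i)
PV_immediate = 52825.5985
PV_due = 52825.5985 * 1.04
= 54938.6224


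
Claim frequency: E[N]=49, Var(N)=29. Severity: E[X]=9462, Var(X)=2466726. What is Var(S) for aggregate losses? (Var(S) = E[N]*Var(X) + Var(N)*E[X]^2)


Var(S) = E[N]*Var(X) + Var(N)*E[X]^2
= 49*2466726 + 29*9462^2
= 120869574 + 2596353876
= 2.7172e+09


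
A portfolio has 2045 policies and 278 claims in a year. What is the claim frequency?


frequency = claims / policies
= 278 / 2045
= 0.1359


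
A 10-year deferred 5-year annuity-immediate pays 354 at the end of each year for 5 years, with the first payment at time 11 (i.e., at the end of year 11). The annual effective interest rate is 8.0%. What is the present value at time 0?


PV at time 10 of the 5-year annuity-immediate:
a_n = 354 * (1-(1+0.08)^(-5))/0.08 = 1413.4194
Discount back 10 years to time 0:
PV = 1413.4194 * (1+0.08)^(-10)
= 1413.4194 * 0.463193
= 654.6866


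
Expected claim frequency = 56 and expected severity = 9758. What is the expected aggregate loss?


E[S] = E[N] * E[X]
= 56 * 9758
= 546448


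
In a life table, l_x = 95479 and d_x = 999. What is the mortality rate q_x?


q_x = d_x / l_x
= 999 / 95479
= 0.0105


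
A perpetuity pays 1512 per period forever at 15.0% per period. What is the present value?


PV = PMT / i
= 1512 / 0.15
= 10080.0


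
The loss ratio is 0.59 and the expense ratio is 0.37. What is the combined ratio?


Combined ratio = loss ratio + expense ratio
= 0.59 + 0.37
= 0.96


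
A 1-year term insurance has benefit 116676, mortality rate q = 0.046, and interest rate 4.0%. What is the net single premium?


NSP = benefit * q * v
v = 1/(1+i) = 0.961538
NSP = 116676 * 0.046 * 0.961538
= 5160.6692


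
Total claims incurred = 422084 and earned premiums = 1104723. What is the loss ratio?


Loss ratio = claims / premiums
= 422084 / 1104723
= 0.3821


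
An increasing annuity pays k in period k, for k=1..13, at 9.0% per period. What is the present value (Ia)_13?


(Ia)_n = sum_{k=1}^{n} k * v^k, v = 1/(1+i)
v = 0.917431
Sum computed term by term:
(Ia)_13 = 43.56


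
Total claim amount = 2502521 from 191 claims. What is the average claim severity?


severity = total / number
= 2502521 / 191
= 13102.2042


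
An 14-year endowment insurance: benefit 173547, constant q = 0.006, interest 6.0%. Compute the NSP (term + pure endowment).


Term component = 9362.6642
Pure endowment = 14_p_x * v^14 * benefit = 0.919199 * 0.442301 * 173547 = 70557.694
NSP = 79920.3582


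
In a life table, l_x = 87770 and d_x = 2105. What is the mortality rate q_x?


q_x = d_x / l_x
= 2105 / 87770
= 0.024


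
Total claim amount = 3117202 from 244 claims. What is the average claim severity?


severity = total / number
= 3117202 / 244
= 12775.418


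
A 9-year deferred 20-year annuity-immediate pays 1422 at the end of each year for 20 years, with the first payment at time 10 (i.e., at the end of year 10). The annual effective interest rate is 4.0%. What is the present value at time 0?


PV at time 9 of the 20-year annuity-immediate:
a_n = 1422 * (1-(1+0.04)^(-20))/0.04 = 19325.4441
Discount back 9 years to time 0:
PV = 19325.4441 * (1+0.04)^(-9)
= 19325.4441 * 0.702587
= 13577.8007


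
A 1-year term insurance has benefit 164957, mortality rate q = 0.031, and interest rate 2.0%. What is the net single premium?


NSP = benefit * q * v
v = 1/(1+i) = 0.980392
NSP = 164957 * 0.031 * 0.980392
= 5013.399


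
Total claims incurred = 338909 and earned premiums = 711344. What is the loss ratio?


Loss ratio = claims / premiums
= 338909 / 711344
= 0.4764


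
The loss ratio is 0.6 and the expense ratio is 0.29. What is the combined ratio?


Combined ratio = loss ratio + expense ratio
= 0.6 + 0.29
= 0.89


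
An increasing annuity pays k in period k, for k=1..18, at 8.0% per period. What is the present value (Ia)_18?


(Ia)_n = sum_{k=1}^{n} k * v^k, v = 1/(1+i)
v = 0.925926
Sum computed term by term:
(Ia)_18 = 70.2144


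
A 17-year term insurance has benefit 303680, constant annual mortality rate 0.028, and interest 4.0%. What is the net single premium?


NSP = benefit * sum_{k=0}^{n-1} k_p_x * q * v^(k+1)
With constant q=0.028, v=0.961538
Sum = 0.281325
NSP = 303680 * 0.281325
= 85432.8632


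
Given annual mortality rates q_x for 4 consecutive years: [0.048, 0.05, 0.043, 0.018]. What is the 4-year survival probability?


p_k = 1 - q_k for each year
Survival = product of (1 - q_k)
= 0.952 * 0.95 * 0.957 * 0.982
= 0.8499


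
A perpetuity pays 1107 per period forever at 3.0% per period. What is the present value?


PV = PMT / i
= 1107 / 0.03
= 36900.0


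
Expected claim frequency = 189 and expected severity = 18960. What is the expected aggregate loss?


E[S] = E[N] * E[X]
= 189 * 18960
= 3.5834e+06


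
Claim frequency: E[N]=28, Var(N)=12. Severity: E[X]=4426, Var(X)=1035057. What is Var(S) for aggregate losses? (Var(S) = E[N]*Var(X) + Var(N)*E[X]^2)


Var(S) = E[N]*Var(X) + Var(N)*E[X]^2
= 28*1035057 + 12*4426^2
= 28981596 + 235073712
= 2.6406e+08


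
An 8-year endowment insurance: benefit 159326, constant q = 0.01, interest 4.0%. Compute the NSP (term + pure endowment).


Term component = 10380.3913
Pure endowment = 8_p_x * v^8 * benefit = 0.922745 * 0.73069 * 159326 = 107424.0435
NSP = 117804.4348


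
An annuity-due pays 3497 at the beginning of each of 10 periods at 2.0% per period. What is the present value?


PV_due = PMT * (1-(1+i)^(-n))/i * (1+i)
PV_immediate = 31412.0998
PV_due = 31412.0998 * 1.02
= 32040.3418


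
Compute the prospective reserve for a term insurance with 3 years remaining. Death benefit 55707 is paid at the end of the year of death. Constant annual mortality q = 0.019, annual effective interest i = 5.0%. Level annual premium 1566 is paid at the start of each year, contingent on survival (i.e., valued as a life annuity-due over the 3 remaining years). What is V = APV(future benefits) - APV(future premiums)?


v = 1/(1+i) = 0.952381
APV(future benefits) per unit = sum_{k=0}^{2} k_p_x * q * v^(k+1) = 0.050797
APV(future benefits) = 55707 * 0.050797 = 2829.7211
Life annuity-due factor ä_{x:3} = sum_{k=0}^{2} k_p_x * v^k = 2.807176
APV(future premiums) = 1566 * 2.807176 = 4396.0368
V = 2829.7211 - 4396.0368
= -1566.3157


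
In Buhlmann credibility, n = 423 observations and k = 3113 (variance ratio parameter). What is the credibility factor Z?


Z = n / (n + k)
= 423 / (423 + 3113)
= 423 / 3536
= 0.1196


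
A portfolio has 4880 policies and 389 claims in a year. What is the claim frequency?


frequency = claims / policies
= 389 / 4880
= 0.0797


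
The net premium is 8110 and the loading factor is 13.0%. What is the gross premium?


Gross = net * (1 + loading)
= 8110 * (1 + 0.13)
= 8110 * 1.13
= 9164.3


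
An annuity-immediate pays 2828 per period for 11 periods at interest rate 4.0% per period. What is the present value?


PV = PMT * (1 - (1+i)^(-n)) / i
= 2828 * (1 - (1+0.04)^(-11)) / 0.04
= 2828 * (1 - 0.649581) / 0.04
= 2828 * 8.760477
= 24774.6281


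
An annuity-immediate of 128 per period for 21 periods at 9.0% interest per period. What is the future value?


FV = PMT * ((1+i)^n - 1) / i
= 128 * ((1.09)^21 - 1) / 0.09
= 128 * (6.108808 - 1) / 0.09
= 7265.8599


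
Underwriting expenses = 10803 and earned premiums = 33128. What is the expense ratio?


Expense ratio = expenses / premiums
= 10803 / 33128
= 0.3261


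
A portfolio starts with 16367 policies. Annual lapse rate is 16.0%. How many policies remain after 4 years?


remaining = initial * (1 - lapse)^years
= 16367 * (1 - 0.16)^4
= 16367 * 0.497871
= 8148.6605


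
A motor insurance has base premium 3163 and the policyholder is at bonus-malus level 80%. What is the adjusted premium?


adjusted = base * BM_level / 100
= 3163 * 80 / 100
= 3163 * 0.8
= 2530.4


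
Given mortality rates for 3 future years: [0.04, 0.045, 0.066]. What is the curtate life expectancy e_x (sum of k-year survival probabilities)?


e_x = sum_{k=1}^{n} k_p_x
k_p_x values:
  1_p_x = 0.96
  2_p_x = 0.9168
  3_p_x = 0.856291
e_x = 2.7331


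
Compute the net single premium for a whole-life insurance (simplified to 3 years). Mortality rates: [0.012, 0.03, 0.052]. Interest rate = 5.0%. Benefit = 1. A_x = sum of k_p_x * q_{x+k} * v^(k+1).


v = 0.952381
Year 0: k_p_x=1.0, q=0.012, term=0.011429
Year 1: k_p_x=0.988, q=0.03, term=0.026884
Year 2: k_p_x=0.95836, q=0.052, term=0.043049
A_x = 0.0814


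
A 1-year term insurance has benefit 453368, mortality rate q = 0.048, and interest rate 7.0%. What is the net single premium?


NSP = benefit * q * v
v = 1/(1+i) = 0.934579
NSP = 453368 * 0.048 * 0.934579
= 20338.0037


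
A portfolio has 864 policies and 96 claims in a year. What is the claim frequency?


frequency = claims / policies
= 96 / 864
= 0.1111


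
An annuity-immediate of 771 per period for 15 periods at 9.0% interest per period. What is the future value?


FV = PMT * ((1+i)^n - 1) / i
= 771 * ((1.09)^15 - 1) / 0.09
= 771 * (3.642482 - 1) / 0.09
= 22637.2664


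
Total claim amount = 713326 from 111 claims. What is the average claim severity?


severity = total / number
= 713326 / 111
= 6426.3604


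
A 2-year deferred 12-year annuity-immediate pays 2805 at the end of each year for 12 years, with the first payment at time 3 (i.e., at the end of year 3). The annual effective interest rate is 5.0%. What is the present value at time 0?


PV at time 2 of the 12-year annuity-immediate:
a_n = 2805 * (1-(1+0.05)^(-12))/0.05 = 24861.4208
Discount back 2 years to time 0:
PV = 24861.4208 * (1+0.05)^(-2)
= 24861.4208 * 0.907029
= 22550.0416


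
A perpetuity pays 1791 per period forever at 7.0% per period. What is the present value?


PV = PMT / i
= 1791 / 0.07
= 25585.7143


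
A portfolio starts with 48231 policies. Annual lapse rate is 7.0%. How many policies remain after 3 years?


remaining = initial * (1 - lapse)^years
= 48231 * (1 - 0.07)^3
= 48231 * 0.804357
= 38794.9425


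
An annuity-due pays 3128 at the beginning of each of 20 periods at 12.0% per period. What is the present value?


PV_due = PMT * (1-(1+i)^(-n))/i * (1+i)
PV_immediate = 23364.4197
PV_due = 23364.4197 * 1.12
= 26168.15


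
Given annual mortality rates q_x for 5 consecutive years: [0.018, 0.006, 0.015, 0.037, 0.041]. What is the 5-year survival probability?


p_k = 1 - q_k for each year
Survival = product of (1 - q_k)
= 0.982 * 0.994 * 0.985 * 0.963 * 0.959
= 0.8879


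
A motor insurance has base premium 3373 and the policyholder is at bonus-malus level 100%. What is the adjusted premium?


adjusted = base * BM_level / 100
= 3373 * 100 / 100
= 3373 * 1.0
= 3373.0


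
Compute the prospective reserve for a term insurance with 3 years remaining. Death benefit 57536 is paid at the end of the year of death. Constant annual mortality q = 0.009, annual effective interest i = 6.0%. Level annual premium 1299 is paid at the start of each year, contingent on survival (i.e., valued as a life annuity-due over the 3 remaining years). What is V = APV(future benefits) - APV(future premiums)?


v = 1/(1+i) = 0.943396
APV(future benefits) per unit = sum_{k=0}^{2} k_p_x * q * v^(k+1) = 0.02385
APV(future benefits) = 57536 * 0.02385 = 1372.2113
Life annuity-due factor ä_{x:3} = sum_{k=0}^{2} k_p_x * v^k = 2.808954
APV(future premiums) = 1299 * 2.808954 = 3648.8316
V = 1372.2113 - 3648.8316
= -2276.6203


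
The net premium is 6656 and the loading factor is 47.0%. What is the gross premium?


Gross = net * (1 + loading)
= 6656 * (1 + 0.47)
= 6656 * 1.47
= 9784.32


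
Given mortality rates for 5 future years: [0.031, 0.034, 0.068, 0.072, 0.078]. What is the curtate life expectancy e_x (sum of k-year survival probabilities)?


e_x = sum_{k=1}^{n} k_p_x
k_p_x values:
  1_p_x = 0.969
  2_p_x = 0.936054
  3_p_x = 0.872402
  4_p_x = 0.809589
  5_p_x = 0.746441
e_x = 4.3335


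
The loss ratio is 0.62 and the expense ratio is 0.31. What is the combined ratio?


Combined ratio = loss ratio + expense ratio
= 0.62 + 0.31
= 0.93


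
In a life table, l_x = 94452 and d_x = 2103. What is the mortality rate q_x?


q_x = d_x / l_x
= 2103 / 94452
= 0.0223


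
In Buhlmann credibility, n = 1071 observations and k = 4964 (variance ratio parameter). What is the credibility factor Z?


Z = n / (n + k)
= 1071 / (1071 + 4964)
= 1071 / 6035
= 0.1775


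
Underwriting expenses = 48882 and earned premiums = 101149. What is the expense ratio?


Expense ratio = expenses / premiums
= 48882 / 101149
= 0.4833


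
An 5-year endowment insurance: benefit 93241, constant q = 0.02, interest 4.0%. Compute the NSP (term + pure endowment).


Term component = 7988.982
Pure endowment = 5_p_x * v^5 * benefit = 0.903921 * 0.821927 * 93241 = 69274.0541
NSP = 77263.0361


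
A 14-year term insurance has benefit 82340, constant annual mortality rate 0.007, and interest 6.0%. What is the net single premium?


NSP = benefit * sum_{k=0}^{n-1} k_p_x * q * v^(k+1)
With constant q=0.007, v=0.943396
Sum = 0.062595
NSP = 82340 * 0.062595
= 5154.0974


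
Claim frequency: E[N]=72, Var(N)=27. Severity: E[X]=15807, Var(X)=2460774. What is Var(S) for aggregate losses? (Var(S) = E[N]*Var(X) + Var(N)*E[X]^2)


Var(S) = E[N]*Var(X) + Var(N)*E[X]^2
= 72*2460774 + 27*15807^2
= 177175728 + 6746253723
= 6.9234e+09


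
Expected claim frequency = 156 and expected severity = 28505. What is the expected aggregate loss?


E[S] = E[N] * E[X]
= 156 * 28505
= 4.4468e+06


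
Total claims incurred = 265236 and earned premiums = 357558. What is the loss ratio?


Loss ratio = claims / premiums
= 265236 / 357558
= 0.7418


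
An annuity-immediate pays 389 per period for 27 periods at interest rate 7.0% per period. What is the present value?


PV = PMT * (1 - (1+i)^(-n)) / i
= 389 * (1 - (1+0.07)^(-27)) / 0.07
= 389 * (1 - 0.16093) / 0.07
= 389 * 11.986709
= 4662.8298


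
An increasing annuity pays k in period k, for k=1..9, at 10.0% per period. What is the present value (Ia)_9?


(Ia)_n = sum_{k=1}^{n} k * v^k, v = 1/(1+i)
v = 0.909091
Sum computed term by term:
(Ia)_9 = 25.1805


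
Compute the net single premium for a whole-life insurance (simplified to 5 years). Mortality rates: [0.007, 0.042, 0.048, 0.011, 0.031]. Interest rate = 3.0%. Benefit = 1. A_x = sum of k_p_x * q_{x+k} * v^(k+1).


v = 0.970874
Year 0: k_p_x=1.0, q=0.007, term=0.006796
Year 1: k_p_x=0.993, q=0.042, term=0.039312
Year 2: k_p_x=0.951294, q=0.048, term=0.041787
Year 3: k_p_x=0.905632, q=0.011, term=0.008851
Year 4: k_p_x=0.89567, q=0.031, term=0.023951
A_x = 0.1207


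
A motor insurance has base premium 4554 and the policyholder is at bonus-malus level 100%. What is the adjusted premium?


adjusted = base * BM_level / 100
= 4554 * 100 / 100
= 4554 * 1.0
= 4554.0


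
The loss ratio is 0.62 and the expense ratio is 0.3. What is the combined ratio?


Combined ratio = loss ratio + expense ratio
= 0.62 + 0.3
= 0.92


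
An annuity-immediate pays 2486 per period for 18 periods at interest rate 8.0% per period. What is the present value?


PV = PMT * (1 - (1+i)^(-n)) / i
= 2486 * (1 - (1+0.08)^(-18)) / 0.08
= 2486 * (1 - 0.250249) / 0.08
= 2486 * 9.371887
= 23298.5114


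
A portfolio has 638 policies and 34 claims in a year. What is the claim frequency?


frequency = claims / policies
= 34 / 638
= 0.0533


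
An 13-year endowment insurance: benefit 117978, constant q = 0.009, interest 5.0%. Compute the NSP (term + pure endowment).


Term component = 9510.9348
Pure endowment = 13_p_x * v^13 * benefit = 0.889114 * 0.530321 * 117978 = 55628.5385
NSP = 65139.4733


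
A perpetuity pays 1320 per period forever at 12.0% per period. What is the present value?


PV = PMT / i
= 1320 / 0.12
= 11000.0


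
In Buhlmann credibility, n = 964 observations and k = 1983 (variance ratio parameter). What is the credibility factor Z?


Z = n / (n + k)
= 964 / (964 + 1983)
= 964 / 2947
= 0.3271


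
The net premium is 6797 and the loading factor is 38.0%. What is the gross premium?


Gross = net * (1 + loading)
= 6797 * (1 + 0.38)
= 6797 * 1.38
= 9379.86


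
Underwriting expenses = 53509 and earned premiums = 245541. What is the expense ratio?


Expense ratio = expenses / premiums
= 53509 / 245541
= 0.2179


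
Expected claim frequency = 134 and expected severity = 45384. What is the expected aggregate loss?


E[S] = E[N] * E[X]
= 134 * 45384
= 6.0815e+06


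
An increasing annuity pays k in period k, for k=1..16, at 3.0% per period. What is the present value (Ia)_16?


(Ia)_n = sum_{k=1}^{n} k * v^k, v = 1/(1+i)
v = 0.970874
Sum computed term by term:
(Ia)_16 = 98.9088


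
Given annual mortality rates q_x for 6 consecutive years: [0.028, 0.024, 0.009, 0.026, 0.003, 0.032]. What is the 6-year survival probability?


p_k = 1 - q_k for each year
Survival = product of (1 - q_k)
= 0.972 * 0.976 * 0.991 * 0.974 * 0.997 * 0.968
= 0.8837


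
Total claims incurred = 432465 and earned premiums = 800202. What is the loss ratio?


Loss ratio = claims / premiums
= 432465 / 800202
= 0.5404


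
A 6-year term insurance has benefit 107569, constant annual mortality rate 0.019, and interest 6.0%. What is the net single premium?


NSP = benefit * sum_{k=0}^{n-1} k_p_x * q * v^(k+1)
With constant q=0.019, v=0.943396
Sum = 0.089392
NSP = 107569 * 0.089392
= 9615.8187
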